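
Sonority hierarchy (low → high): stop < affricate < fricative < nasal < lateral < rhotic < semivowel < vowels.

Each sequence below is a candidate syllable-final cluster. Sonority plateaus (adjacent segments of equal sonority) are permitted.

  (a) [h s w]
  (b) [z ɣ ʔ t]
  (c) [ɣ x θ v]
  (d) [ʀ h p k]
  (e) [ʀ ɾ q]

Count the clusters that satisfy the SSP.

(a) sonority 3-3-7: ill-formed.
(b) sonority 3-3-1-1: well-formed.
(c) sonority 3-3-3-3: well-formed.
(d) sonority 6-3-1-1: well-formed.
(e) sonority 6-6-1: well-formed.

4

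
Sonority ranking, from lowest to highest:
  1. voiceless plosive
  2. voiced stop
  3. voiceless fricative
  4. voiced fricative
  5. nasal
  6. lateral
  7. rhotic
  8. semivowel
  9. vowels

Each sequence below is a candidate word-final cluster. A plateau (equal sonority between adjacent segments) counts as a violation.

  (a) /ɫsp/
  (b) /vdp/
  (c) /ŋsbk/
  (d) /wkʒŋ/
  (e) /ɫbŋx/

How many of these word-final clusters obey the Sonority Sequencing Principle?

(a) sonority 6-3-1: well-formed.
(b) sonority 4-2-1: well-formed.
(c) sonority 5-3-2-1: well-formed.
(d) sonority 8-1-4-5: ill-formed.
(e) sonority 6-2-5-3: ill-formed.

3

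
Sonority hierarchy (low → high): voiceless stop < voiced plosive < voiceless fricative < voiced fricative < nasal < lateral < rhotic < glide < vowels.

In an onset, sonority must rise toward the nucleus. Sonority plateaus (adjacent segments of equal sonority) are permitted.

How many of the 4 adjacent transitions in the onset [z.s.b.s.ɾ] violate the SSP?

/z/ — voiced fricative, sonority 4.
/s/ — voiceless fricative, sonority 3.
/b/ — voiced plosive, sonority 2.
/s/ — voiceless fricative, sonority 3.
/ɾ/ — rhotic, sonority 7.
/z/→/s/: 4→3 (does not rise) — violation.
/s/→/b/: 3→2 (does not rise) — violation.
/b/→/s/: 2→3 (rises) — ok.
/s/→/ɾ/: 3→7 (rises) — ok.

2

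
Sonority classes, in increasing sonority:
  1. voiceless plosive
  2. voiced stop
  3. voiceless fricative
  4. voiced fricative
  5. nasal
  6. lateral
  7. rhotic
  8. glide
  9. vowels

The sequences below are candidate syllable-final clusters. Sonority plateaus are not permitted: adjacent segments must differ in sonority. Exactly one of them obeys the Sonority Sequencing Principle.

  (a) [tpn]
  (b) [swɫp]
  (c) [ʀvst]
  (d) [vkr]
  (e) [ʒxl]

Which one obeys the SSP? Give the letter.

c

(a) 1-1-5 → violates
(b) 3-8-6-1 → violates
(c) 7-4-3-1 → obeys
(d) 4-1-7 → violates
(e) 4-3-6 → violates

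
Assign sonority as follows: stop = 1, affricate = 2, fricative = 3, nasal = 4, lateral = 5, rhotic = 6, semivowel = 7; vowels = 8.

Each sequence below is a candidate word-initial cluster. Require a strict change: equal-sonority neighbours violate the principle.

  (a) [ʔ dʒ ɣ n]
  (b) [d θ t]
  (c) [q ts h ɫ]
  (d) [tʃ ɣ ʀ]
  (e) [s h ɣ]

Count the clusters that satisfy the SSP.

3

(a) 1-2-3-4 → obeys
(b) 1-3-1 → violates
(c) 1-2-3-5 → obeys
(d) 2-3-6 → obeys
(e) 3-3-3 → violates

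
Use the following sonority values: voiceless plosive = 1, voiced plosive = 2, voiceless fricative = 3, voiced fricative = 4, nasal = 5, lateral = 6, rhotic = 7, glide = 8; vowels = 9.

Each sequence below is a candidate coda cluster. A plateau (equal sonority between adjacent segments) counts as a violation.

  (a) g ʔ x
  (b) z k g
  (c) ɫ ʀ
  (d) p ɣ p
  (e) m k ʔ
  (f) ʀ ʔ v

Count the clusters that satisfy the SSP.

(a) sonority 2-1-3: ill-formed.
(b) sonority 4-1-2: ill-formed.
(c) sonority 6-7: ill-formed.
(d) sonority 1-4-1: ill-formed.
(e) sonority 5-1-1: ill-formed.
(f) sonority 7-1-4: ill-formed.

0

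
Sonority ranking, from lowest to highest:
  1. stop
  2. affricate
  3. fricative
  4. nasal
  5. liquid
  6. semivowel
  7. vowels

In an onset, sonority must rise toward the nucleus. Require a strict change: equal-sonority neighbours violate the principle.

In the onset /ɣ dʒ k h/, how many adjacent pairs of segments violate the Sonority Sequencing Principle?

2

/ɣ/: fricative = 3.
/dʒ/: affricate = 2.
/k/: stop = 1.
/h/: fricative = 3.
/ɣ/→/dʒ/: 3→2 (does not rise) — violation.
/dʒ/→/k/: 2→1 (does not rise) — violation.
/k/→/h/: 1→3 (rises) — ok.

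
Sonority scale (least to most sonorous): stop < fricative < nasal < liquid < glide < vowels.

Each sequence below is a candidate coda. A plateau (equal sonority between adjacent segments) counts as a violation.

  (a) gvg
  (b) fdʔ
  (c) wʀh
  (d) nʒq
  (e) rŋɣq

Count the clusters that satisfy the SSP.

(a) gvg: profile 1-2-1 — violates.
(b) fdʔ: profile 2-1-1 — violates.
(c) wʀh: profile 5-4-2 — obeys.
(d) nʒq: profile 3-2-1 — obeys.
(e) rŋɣq: profile 4-3-2-1 — obeys.

3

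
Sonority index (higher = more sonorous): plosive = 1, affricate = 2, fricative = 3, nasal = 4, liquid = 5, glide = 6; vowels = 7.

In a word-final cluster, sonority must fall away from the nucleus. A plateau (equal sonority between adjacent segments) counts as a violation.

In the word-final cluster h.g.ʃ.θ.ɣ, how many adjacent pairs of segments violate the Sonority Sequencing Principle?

3

/h/: fricative = 3.
/g/: plosive = 1.
/ʃ/: fricative = 3.
/θ/: fricative = 3.
/ɣ/: fricative = 3.
/h/→/g/: 3→1 (falls) — ok.
/g/→/ʃ/: 1→3 (does not fall) — violation.
/ʃ/→/θ/: 3→3 (plateau) — violation.
/θ/→/ɣ/: 3→3 (plateau) — violation.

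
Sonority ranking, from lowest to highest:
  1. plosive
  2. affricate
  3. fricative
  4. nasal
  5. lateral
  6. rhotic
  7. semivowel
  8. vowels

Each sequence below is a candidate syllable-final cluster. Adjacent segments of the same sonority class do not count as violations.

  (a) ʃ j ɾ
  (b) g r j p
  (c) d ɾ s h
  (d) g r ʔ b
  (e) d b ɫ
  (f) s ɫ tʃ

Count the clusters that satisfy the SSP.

(a) sonority 3-7-6: ill-formed.
(b) sonority 1-6-7-1: ill-formed.
(c) sonority 1-6-3-3: ill-formed.
(d) sonority 1-6-1-1: ill-formed.
(e) sonority 1-1-5: ill-formed.
(f) sonority 3-5-2: ill-formed.

0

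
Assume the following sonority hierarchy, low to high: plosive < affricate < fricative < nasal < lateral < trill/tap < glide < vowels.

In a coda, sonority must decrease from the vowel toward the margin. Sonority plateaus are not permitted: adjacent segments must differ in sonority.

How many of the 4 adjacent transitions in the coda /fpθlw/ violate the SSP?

/f/ is a fricative (sonority 3).
/p/ is a plosive (sonority 1).
/θ/ is a fricative (sonority 3).
/l/ is a lateral (sonority 5).
/w/ is a glide (sonority 7).
/f/→/p/: 3→1 (falls) — ok.
/p/→/θ/: 1→3 (does not fall) — violation.
/θ/→/l/: 3→5 (does not fall) — violation.
/l/→/w/: 5→7 (does not fall) — violation.

3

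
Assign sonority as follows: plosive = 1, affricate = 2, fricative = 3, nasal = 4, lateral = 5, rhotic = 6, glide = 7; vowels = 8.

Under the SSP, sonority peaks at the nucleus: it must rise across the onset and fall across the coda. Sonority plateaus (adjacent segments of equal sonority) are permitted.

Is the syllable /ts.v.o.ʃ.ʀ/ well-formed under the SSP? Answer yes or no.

no

Onset: /ts/ is an affricate (sonority 2), /v/ is a fricative (sonority 3); then the nucleus /o/ (sonority 8).
Onset profile 2-3-8 — rises to the nucleus.
Coda: /ʃ/ is a fricative (sonority 3), /ʀ/ is a rhotic (sonority 6).
Coda profile 8-3-6 — does not fall throughout.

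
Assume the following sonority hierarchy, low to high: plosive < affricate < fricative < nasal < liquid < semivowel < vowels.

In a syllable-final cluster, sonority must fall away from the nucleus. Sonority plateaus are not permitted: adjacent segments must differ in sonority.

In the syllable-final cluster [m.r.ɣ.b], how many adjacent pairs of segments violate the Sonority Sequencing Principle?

1

/m/: nasal = 4.
/r/: liquid = 5.
/ɣ/: fricative = 3.
/b/: plosive = 1.
/m/→/r/: 4→5 (does not fall) — violation.
/r/→/ɣ/: 5→3 (falls) — ok.
/ɣ/→/b/: 3→1 (falls) — ok.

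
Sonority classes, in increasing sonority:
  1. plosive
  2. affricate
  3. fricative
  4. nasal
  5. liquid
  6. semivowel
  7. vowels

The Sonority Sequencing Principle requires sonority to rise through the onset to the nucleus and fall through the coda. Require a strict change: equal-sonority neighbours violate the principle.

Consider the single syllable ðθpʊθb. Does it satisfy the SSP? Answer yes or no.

no

Onset: /ð/ is a fricative (sonority 3), /θ/ is a fricative (sonority 3), /p/ is a plosive (sonority 1); then the nucleus /ʊ/ (sonority 7).
Onset profile 3-3-1-7 — does not strictly rise throughout.
Coda: /θ/ is a fricative (sonority 3), /b/ is a plosive (sonority 1).
Coda profile 7-3-1 — falls from the nucleus.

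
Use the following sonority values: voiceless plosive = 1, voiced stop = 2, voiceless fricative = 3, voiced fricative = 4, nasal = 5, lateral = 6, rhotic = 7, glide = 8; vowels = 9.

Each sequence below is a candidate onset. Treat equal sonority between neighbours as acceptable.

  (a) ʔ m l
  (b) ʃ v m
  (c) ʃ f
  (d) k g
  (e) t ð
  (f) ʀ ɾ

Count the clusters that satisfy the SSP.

6

(a) ʔ m l: profile 1-5-6 — obeys.
(b) ʃ v m: profile 3-4-5 — obeys.
(c) ʃ f: profile 3-3 — obeys.
(d) k g: profile 1-2 — obeys.
(e) t ð: profile 1-4 — obeys.
(f) ʀ ɾ: profile 7-7 — obeys.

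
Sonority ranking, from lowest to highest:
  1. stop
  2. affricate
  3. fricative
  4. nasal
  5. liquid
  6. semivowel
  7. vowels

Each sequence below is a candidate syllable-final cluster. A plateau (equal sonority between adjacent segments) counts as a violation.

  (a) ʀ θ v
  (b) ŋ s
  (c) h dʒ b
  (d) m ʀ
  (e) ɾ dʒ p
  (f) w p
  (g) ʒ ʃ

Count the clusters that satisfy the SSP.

(a) ʀ θ v: profile 5-3-3 — violates.
(b) ŋ s: profile 4-3 — obeys.
(c) h dʒ b: profile 3-2-1 — obeys.
(d) m ʀ: profile 4-5 — violates.
(e) ɾ dʒ p: profile 5-2-1 — obeys.
(f) w p: profile 6-1 — obeys.
(g) ʒ ʃ: profile 3-3 — violates.

4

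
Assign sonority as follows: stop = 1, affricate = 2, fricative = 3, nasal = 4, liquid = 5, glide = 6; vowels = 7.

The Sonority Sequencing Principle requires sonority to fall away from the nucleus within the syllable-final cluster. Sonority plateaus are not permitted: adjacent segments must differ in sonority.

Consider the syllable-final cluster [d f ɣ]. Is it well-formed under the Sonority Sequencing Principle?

/d/: stop = 1.
/f/: fricative = 3.
/ɣ/: fricative = 3.
The profile is 1-3-3. Between /d/ (1) and /f/ (3) sonority does not fall, so the cluster violates the SSP.

no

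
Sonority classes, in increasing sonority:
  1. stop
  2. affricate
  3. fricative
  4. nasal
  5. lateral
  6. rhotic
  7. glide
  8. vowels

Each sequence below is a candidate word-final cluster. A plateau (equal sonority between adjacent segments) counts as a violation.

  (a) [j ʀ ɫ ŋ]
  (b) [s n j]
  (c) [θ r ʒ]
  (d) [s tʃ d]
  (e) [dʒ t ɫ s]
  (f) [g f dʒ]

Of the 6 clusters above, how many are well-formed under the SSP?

(a) sonority 7-6-5-4: well-formed.
(b) sonority 3-4-7: ill-formed.
(c) sonority 3-6-3: ill-formed.
(d) sonority 3-2-1: well-formed.
(e) sonority 2-1-5-3: ill-formed.
(f) sonority 1-3-2: ill-formed.

2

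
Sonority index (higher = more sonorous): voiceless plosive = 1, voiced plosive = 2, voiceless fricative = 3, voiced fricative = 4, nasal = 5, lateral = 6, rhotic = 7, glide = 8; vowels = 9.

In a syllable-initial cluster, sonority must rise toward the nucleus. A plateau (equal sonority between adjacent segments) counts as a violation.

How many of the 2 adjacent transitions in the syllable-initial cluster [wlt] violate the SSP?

2

/w/ — glide, sonority 8.
/l/ — lateral, sonority 6.
/t/ — voiceless plosive, sonority 1.
/w/→/l/: 8→6 (does not rise) — violation.
/l/→/t/: 6→1 (does not rise) — violation.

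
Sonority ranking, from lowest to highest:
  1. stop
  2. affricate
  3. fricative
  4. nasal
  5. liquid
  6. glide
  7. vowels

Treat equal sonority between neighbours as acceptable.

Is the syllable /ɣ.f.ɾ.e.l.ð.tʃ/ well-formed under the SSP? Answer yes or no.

yes

Onset: /ɣ/ is a fricative (sonority 3), /f/ is a fricative (sonority 3), /ɾ/ is a liquid (sonority 5); then the nucleus /e/ (sonority 7).
Onset profile 3-3-5-7 — rises to the nucleus.
Coda: /l/ is a liquid (sonority 5), /ð/ is a fricative (sonority 3), /tʃ/ is an affricate (sonority 2).
Coda profile 7-5-3-2 — falls from the nucleus.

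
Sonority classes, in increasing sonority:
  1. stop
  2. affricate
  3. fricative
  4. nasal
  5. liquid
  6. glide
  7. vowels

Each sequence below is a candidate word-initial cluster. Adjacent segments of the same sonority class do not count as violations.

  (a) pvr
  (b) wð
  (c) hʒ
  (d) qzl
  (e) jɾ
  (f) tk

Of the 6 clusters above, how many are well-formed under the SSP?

(a) sonority 1-3-5: well-formed.
(b) sonority 6-3: ill-formed.
(c) sonority 3-3: well-formed.
(d) sonority 1-3-5: well-formed.
(e) sonority 6-5: ill-formed.
(f) sonority 1-1: well-formed.

4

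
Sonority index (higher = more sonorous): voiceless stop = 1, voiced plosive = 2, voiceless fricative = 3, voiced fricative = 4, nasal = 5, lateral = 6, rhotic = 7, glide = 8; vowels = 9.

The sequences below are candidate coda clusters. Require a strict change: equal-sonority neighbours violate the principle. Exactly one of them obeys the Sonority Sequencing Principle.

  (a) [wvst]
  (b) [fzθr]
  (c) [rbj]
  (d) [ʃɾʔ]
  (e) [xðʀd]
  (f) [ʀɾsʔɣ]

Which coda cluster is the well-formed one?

(a) 8-4-3-1 → obeys
(b) 3-4-3-7 → violates
(c) 7-2-8 → violates
(d) 3-7-1 → violates
(e) 3-4-7-2 → violates
(f) 7-7-3-1-4 → violates

a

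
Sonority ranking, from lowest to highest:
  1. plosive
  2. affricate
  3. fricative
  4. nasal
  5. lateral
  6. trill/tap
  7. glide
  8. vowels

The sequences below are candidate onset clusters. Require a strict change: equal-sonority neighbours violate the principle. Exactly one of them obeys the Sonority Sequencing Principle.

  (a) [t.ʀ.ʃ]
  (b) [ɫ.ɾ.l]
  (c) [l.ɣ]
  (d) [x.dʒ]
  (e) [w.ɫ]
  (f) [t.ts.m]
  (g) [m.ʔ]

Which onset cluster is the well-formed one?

(a) sonority 1-6-3: ill-formed.
(b) sonority 5-6-5: ill-formed.
(c) sonority 5-3: ill-formed.
(d) sonority 3-2: ill-formed.
(e) sonority 7-5: ill-formed.
(f) sonority 1-2-4: well-formed.
(g) sonority 4-1: ill-formed.

f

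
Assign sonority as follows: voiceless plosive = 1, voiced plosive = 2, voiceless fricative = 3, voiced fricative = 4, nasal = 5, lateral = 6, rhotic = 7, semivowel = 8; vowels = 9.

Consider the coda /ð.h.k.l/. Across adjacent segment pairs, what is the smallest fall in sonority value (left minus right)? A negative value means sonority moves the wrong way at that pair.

-5

/ð/ — voiced fricative, sonority 4.
/h/ — voiceless fricative, sonority 3.
/k/ — voiceless plosive, sonority 1.
/l/ — lateral, sonority 6.
/ð/→/h/: change +1.
/h/→/k/: change +2.
/k/→/l/: change -5.
Minimum = -5.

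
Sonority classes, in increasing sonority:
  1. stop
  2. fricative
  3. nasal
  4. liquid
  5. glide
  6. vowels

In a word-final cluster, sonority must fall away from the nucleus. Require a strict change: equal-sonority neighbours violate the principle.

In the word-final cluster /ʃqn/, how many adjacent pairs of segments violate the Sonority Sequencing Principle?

/ʃ/ — fricative, sonority 2.
/q/ — stop, sonority 1.
/n/ — nasal, sonority 3.
/ʃ/→/q/: 2→1 (falls) — ok.
/q/→/n/: 1→3 (does not fall) — violation.

1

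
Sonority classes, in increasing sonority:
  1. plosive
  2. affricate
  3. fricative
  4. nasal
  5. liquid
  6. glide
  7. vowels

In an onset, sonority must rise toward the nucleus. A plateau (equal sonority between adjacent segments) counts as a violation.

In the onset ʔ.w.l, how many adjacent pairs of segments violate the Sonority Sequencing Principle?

/ʔ/ is a plosive (sonority 1).
/w/ is a glide (sonority 6).
/l/ is a liquid (sonority 5).
/ʔ/→/w/: 1→6 (rises) — ok.
/w/→/l/: 6→5 (does not rise) — violation.

1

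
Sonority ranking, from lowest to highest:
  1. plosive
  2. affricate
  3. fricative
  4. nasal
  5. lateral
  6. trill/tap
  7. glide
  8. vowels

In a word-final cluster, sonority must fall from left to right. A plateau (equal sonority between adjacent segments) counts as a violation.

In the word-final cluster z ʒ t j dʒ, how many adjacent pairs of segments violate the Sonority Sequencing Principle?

/z/ — fricative, sonority 3.
/ʒ/ — fricative, sonority 3.
/t/ — plosive, sonority 1.
/j/ — glide, sonority 7.
/dʒ/ — affricate, sonority 2.
/z/→/ʒ/: 3→3 (plateau) — violation.
/ʒ/→/t/: 3→1 (falls) — ok.
/t/→/j/: 1→7 (does not fall) — violation.
/j/→/dʒ/: 7→2 (falls) — ok.

2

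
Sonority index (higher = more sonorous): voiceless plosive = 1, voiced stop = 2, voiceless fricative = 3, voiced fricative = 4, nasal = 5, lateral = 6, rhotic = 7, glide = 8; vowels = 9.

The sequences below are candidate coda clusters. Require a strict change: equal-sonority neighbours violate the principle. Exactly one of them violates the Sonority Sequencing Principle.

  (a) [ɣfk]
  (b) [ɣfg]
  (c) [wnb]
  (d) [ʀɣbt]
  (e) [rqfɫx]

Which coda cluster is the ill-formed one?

e

(a) sonority 4-3-1: well-formed.
(b) sonority 4-3-2: well-formed.
(c) sonority 8-5-2: well-formed.
(d) sonority 7-4-2-1: well-formed.
(e) sonority 7-1-3-6-3: ill-formed.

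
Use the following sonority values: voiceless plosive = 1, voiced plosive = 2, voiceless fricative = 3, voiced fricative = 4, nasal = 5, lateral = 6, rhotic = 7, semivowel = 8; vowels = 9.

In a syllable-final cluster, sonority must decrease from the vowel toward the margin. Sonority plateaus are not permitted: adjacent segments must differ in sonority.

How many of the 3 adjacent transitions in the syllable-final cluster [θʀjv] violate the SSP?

/θ/: voiceless fricative = 3.
/ʀ/: rhotic = 7.
/j/: semivowel = 8.
/v/: voiced fricative = 4.
/θ/→/ʀ/: 3→7 (does not fall) — violation.
/ʀ/→/j/: 7→8 (does not fall) — violation.
/j/→/v/: 8→4 (falls) — ok.

2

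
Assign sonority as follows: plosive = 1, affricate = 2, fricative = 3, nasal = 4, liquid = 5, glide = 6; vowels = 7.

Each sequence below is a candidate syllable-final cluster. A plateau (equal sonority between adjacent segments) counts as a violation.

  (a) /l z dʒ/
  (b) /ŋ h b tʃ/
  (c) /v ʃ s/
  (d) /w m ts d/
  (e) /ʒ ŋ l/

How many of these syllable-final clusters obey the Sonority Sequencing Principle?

(a) 5-3-2 → obeys
(b) 4-3-1-2 → violates
(c) 3-3-3 → violates
(d) 6-4-2-1 → obeys
(e) 3-4-5 → violates

2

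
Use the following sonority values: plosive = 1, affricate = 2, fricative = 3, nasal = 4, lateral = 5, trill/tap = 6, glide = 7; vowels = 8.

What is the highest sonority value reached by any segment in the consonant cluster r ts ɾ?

/r/: trill/tap = 6.
/ts/: affricate = 2.
/ɾ/: trill/tap = 6.
The maximum is 6.

6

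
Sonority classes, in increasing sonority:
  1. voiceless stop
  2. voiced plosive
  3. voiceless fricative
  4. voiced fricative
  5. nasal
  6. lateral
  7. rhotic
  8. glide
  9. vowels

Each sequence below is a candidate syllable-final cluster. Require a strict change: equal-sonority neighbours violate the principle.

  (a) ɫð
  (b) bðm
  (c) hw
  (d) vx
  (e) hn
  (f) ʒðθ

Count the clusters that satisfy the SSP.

2

(a) ɫð: profile 6-4 — obeys.
(b) bðm: profile 2-4-5 — violates.
(c) hw: profile 3-8 — violates.
(d) vx: profile 4-3 — obeys.
(e) hn: profile 3-5 — violates.
(f) ʒðθ: profile 4-4-3 — violates.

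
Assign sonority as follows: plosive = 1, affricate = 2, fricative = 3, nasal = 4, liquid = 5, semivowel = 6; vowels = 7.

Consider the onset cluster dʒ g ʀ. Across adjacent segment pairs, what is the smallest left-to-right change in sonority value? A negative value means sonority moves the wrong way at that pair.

/dʒ/ — affricate, sonority 2.
/g/ — plosive, sonority 1.
/ʀ/ — liquid, sonority 5.
/dʒ/→/g/: change -1.
/g/→/ʀ/: change +4.
Minimum = -1.

-1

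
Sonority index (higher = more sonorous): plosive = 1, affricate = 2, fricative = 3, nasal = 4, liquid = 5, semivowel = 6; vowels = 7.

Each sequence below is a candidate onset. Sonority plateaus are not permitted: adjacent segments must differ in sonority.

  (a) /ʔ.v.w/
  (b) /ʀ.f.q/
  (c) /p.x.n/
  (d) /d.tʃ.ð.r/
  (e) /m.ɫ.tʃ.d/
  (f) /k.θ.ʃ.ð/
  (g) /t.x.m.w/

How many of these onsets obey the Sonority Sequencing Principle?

4

(a) /ʔ.v.w/: profile 1-3-6 — obeys.
(b) /ʀ.f.q/: profile 5-3-1 — violates.
(c) /p.x.n/: profile 1-3-4 — obeys.
(d) /d.tʃ.ð.r/: profile 1-2-3-5 — obeys.
(e) /m.ɫ.tʃ.d/: profile 4-5-2-1 — violates.
(f) /k.θ.ʃ.ð/: profile 1-3-3-3 — violates.
(g) /t.x.m.w/: profile 1-3-4-6 — obeys.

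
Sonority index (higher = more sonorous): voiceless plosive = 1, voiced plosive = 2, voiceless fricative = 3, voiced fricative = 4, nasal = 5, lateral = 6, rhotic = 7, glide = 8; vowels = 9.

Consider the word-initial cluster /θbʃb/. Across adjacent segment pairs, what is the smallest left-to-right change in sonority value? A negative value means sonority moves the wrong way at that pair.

/θ/ is a voiceless fricative (sonority 3).
/b/ is a voiced plosive (sonority 2).
/ʃ/ is a voiceless fricative (sonority 3).
/b/ is a voiced plosive (sonority 2).
/θ/→/b/: change -1.
/b/→/ʃ/: change +1.
/ʃ/→/b/: change -1.
Minimum = -1.

-1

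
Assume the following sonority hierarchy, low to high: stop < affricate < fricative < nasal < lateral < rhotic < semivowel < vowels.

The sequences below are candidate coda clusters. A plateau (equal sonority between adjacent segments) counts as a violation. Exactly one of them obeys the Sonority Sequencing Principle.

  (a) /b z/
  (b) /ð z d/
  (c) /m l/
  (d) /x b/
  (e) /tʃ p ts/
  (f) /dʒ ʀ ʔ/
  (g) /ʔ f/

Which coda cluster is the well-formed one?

(a) /b z/: profile 1-3 — violates.
(b) /ð z d/: profile 3-3-1 — violates.
(c) /m l/: profile 4-5 — violates.
(d) /x b/: profile 3-1 — obeys.
(e) /tʃ p ts/: profile 2-1-2 — violates.
(f) /dʒ ʀ ʔ/: profile 2-6-1 — violates.
(g) /ʔ f/: profile 1-3 — violates.

d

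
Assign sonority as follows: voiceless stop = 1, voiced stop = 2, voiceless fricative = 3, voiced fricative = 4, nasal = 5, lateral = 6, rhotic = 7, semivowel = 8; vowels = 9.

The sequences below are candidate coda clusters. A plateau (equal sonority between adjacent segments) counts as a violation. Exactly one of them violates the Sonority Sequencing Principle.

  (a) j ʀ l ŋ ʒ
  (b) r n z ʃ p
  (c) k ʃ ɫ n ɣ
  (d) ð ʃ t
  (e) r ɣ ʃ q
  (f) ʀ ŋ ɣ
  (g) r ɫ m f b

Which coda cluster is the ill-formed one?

(a) j ʀ l ŋ ʒ: profile 8-7-6-5-4 — obeys.
(b) r n z ʃ p: profile 7-5-4-3-1 — obeys.
(c) k ʃ ɫ n ɣ: profile 1-3-6-5-4 — violates.
(d) ð ʃ t: profile 4-3-1 — obeys.
(e) r ɣ ʃ q: profile 7-4-3-1 — obeys.
(f) ʀ ŋ ɣ: profile 7-5-4 — obeys.
(g) r ɫ m f b: profile 7-6-5-3-2 — obeys.

c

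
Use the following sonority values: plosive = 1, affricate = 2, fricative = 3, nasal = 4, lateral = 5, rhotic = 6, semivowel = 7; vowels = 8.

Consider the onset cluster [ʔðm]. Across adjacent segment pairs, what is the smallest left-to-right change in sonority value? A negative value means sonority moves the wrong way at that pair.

1

/ʔ/ — plosive, sonority 1.
/ð/ — fricative, sonority 3.
/m/ — nasal, sonority 4.
/ʔ/→/ð/: change +2.
/ð/→/m/: change +1.
Minimum = 1.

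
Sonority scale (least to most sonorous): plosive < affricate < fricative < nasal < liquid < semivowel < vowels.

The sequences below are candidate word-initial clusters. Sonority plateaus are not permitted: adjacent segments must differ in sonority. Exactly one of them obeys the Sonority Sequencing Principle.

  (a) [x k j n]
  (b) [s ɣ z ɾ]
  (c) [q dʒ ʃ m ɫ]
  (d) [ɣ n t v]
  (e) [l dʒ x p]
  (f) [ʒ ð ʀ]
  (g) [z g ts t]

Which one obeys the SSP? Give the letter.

(a) [x k j n]: profile 3-1-6-4 — violates.
(b) [s ɣ z ɾ]: profile 3-3-3-5 — violates.
(c) [q dʒ ʃ m ɫ]: profile 1-2-3-4-5 — obeys.
(d) [ɣ n t v]: profile 3-4-1-3 — violates.
(e) [l dʒ x p]: profile 5-2-3-1 — violates.
(f) [ʒ ð ʀ]: profile 3-3-5 — violates.
(g) [z g ts t]: profile 3-1-2-1 — violates.

c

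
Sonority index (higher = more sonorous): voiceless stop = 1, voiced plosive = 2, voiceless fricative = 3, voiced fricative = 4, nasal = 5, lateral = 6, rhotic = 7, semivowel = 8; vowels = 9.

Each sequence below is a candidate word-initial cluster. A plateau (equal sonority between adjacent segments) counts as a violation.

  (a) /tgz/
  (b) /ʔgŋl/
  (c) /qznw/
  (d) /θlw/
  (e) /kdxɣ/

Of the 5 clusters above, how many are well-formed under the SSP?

(a) 1-2-4 → obeys
(b) 1-2-5-6 → obeys
(c) 1-4-5-8 → obeys
(d) 3-6-8 → obeys
(e) 1-2-3-4 → obeys

5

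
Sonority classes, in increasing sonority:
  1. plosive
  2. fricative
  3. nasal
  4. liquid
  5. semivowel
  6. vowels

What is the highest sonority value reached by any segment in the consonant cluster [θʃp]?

/θ/ is a fricative (sonority 2).
/ʃ/ is a fricative (sonority 2).
/p/ is a plosive (sonority 1).
The maximum is 2.

2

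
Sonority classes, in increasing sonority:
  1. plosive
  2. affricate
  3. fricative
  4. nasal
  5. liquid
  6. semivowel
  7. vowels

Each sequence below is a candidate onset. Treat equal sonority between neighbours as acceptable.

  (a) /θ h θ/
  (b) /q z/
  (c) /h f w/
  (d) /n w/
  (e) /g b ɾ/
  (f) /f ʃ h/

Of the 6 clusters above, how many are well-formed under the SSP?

(a) sonority 3-3-3: well-formed.
(b) sonority 1-3: well-formed.
(c) sonority 3-3-6: well-formed.
(d) sonority 4-6: well-formed.
(e) sonority 1-1-5: well-formed.
(f) sonority 3-3-3: well-formed.

6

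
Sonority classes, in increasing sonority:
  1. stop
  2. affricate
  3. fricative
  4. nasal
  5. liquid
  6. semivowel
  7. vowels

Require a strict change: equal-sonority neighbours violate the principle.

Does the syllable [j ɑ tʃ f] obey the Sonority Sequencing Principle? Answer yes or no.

no

Onset: /j/ is a semivowel (sonority 6); then the nucleus /ɑ/ (sonority 7).
Onset profile 6-7 — rises to the nucleus.
Coda: /tʃ/ is an affricate (sonority 2), /f/ is a fricative (sonority 3).
Coda profile 7-2-3 — does not strictly fall throughout.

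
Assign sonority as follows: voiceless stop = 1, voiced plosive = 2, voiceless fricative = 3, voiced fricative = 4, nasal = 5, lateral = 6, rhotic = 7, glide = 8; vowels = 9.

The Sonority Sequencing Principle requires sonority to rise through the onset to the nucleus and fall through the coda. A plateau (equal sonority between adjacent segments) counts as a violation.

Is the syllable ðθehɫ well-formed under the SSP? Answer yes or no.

no

Onset: /ð/ is a voiced fricative (sonority 4), /θ/ is a voiceless fricative (sonority 3); then the nucleus /e/ (sonority 9).
Onset profile 4-3-9 — does not strictly rise throughout.
Coda: /h/ is a voiceless fricative (sonority 3), /ɫ/ is a lateral (sonority 6).
Coda profile 9-3-6 — does not strictly fall throughout.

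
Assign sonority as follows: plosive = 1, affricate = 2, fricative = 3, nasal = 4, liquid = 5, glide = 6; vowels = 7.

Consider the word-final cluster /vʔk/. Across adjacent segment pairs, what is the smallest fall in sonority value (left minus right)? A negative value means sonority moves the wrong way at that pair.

0

/v/: fricative = 3.
/ʔ/: plosive = 1.
/k/: plosive = 1.
/v/→/ʔ/: change +2.
/ʔ/→/k/: change +0.
Minimum = 0.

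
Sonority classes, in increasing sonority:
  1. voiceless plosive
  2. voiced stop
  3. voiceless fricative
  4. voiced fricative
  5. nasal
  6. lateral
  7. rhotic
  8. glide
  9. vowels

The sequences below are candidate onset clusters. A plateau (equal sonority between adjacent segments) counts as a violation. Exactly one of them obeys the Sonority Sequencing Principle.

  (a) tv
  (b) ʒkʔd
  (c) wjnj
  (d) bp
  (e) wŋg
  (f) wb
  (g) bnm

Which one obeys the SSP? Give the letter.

(a) tv: profile 1-4 — obeys.
(b) ʒkʔd: profile 4-1-1-2 — violates.
(c) wjnj: profile 8-8-5-8 — violates.
(d) bp: profile 2-1 — violates.
(e) wŋg: profile 8-5-2 — violates.
(f) wb: profile 8-2 — violates.
(g) bnm: profile 2-5-5 — violates.

a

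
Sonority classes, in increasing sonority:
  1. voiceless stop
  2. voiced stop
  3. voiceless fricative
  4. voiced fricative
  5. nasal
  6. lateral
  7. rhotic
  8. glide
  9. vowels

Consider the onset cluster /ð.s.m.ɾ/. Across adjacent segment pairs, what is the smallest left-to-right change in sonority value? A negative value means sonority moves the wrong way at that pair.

/ð/: voiced fricative = 4.
/s/: voiceless fricative = 3.
/m/: nasal = 5.
/ɾ/: rhotic = 7.
/ð/→/s/: change -1.
/s/→/m/: change +2.
/m/→/ɾ/: change +2.
Minimum = -1.

-1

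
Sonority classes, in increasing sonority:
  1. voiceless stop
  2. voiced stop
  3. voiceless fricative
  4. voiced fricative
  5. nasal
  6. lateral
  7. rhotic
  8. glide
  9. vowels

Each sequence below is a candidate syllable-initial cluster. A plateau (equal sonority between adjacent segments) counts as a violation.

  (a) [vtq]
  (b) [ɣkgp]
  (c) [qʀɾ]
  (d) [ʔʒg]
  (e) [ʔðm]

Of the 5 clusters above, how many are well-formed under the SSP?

1

(a) 4-1-1 → violates
(b) 4-1-2-1 → violates
(c) 1-7-7 → violates
(d) 1-4-2 → violates
(e) 1-4-5 → obeys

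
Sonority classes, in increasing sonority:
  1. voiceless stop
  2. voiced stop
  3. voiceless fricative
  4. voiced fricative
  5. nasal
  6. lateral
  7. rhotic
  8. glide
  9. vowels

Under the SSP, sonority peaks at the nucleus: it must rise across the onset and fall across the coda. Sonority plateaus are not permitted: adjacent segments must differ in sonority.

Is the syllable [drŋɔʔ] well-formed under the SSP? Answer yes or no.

Onset: /d/ is a voiced stop (sonority 2), /r/ is a rhotic (sonority 7), /ŋ/ is a nasal (sonority 5); then the nucleus /ɔ/ (sonority 9).
Onset profile 2-7-5-9 — does not strictly rise throughout.
Coda: /ʔ/ is a voiceless stop (sonority 1).
Coda profile 9-1 — falls from the nucleus.

no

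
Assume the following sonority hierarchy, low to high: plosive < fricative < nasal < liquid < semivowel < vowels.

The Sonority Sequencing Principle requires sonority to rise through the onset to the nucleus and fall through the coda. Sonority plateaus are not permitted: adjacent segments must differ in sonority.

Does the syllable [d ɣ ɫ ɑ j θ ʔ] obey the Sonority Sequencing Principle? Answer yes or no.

Onset: /d/ is a plosive (sonority 1), /ɣ/ is a fricative (sonority 2), /ɫ/ is a liquid (sonority 4); then the nucleus /ɑ/ (sonority 6).
Onset profile 1-2-4-6 — rises to the nucleus.
Coda: /j/ is a semivowel (sonority 5), /θ/ is a fricative (sonority 2), /ʔ/ is a plosive (sonority 1).
Coda profile 6-5-2-1 — falls from the nucleus.

yes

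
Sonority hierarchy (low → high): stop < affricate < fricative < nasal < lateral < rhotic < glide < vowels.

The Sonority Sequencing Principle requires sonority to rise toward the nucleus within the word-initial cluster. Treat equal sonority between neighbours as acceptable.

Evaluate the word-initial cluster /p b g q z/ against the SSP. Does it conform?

/p/ is a stop (sonority 1).
/b/ is a stop (sonority 1).
/g/ is a stop (sonority 1).
/q/ is a stop (sonority 1).
/z/ is a fricative (sonority 3).
The profile 1-1-1-1-3 is non-decreasing (plateaus allowed), so the word-initial cluster satisfies the SSP.

yes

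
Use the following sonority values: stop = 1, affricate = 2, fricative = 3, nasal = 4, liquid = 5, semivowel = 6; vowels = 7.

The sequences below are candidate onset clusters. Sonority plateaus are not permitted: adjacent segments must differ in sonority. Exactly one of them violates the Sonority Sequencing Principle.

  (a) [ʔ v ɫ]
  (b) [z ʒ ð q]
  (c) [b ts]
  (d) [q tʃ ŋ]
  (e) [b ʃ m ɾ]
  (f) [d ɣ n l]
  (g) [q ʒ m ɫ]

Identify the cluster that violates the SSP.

b

(a) sonority 1-3-5: well-formed.
(b) sonority 3-3-3-1: ill-formed.
(c) sonority 1-2: well-formed.
(d) sonority 1-2-4: well-formed.
(e) sonority 1-3-4-5: well-formed.
(f) sonority 1-3-4-5: well-formed.
(g) sonority 1-3-4-5: well-formed.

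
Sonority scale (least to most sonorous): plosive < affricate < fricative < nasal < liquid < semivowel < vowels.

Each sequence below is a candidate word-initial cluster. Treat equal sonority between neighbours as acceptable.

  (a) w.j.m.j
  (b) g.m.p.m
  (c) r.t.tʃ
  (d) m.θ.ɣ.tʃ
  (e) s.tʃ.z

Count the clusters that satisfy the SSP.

(a) w.j.m.j: profile 6-6-4-6 — violates.
(b) g.m.p.m: profile 1-4-1-4 — violates.
(c) r.t.tʃ: profile 5-1-2 — violates.
(d) m.θ.ɣ.tʃ: profile 4-3-3-2 — violates.
(e) s.tʃ.z: profile 3-2-3 — violates.

0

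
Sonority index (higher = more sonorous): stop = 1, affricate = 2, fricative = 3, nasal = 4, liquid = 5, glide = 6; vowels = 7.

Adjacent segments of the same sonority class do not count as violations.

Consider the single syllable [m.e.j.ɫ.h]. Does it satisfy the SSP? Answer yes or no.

yes

Onset: /m/ is a nasal (sonority 4); then the nucleus /e/ (sonority 7).
Onset profile 4-7 — rises to the nucleus.
Coda: /j/ is a glide (sonority 6), /ɫ/ is a liquid (sonority 5), /h/ is a fricative (sonority 3).
Coda profile 7-6-5-3 — falls from the nucleus.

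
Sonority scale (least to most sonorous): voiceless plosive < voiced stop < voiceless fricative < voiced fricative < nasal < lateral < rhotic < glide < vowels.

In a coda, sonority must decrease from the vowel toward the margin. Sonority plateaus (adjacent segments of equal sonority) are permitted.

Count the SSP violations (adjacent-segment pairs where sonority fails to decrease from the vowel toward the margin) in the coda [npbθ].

2

/n/ — nasal, sonority 5.
/p/ — voiceless plosive, sonority 1.
/b/ — voiced stop, sonority 2.
/θ/ — voiceless fricative, sonority 3.
/n/→/p/: 5→1 (falls) — ok.
/p/→/b/: 1→2 (does not fall) — violation.
/b/→/θ/: 2→3 (does not fall) — violation.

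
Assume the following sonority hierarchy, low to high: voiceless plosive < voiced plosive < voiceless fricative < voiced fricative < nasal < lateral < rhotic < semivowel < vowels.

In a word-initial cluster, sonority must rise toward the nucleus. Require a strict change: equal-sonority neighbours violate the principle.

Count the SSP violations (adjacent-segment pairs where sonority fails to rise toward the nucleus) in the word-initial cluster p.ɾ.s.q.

2

/p/ is a voiceless plosive (sonority 1).
/ɾ/ is a rhotic (sonority 7).
/s/ is a voiceless fricative (sonority 3).
/q/ is a voiceless plosive (sonority 1).
/p/→/ɾ/: 1→7 (rises) — ok.
/ɾ/→/s/: 7→3 (does not rise) — violation.
/s/→/q/: 3→1 (does not rise) — violation.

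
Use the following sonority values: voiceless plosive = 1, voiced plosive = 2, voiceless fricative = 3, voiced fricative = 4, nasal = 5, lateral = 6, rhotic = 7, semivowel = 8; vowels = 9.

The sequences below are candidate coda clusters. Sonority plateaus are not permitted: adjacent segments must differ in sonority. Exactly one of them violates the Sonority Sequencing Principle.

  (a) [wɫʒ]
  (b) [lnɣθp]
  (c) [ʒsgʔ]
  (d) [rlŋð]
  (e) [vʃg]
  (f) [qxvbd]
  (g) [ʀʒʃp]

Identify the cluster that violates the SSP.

f

(a) sonority 8-6-4: well-formed.
(b) sonority 6-5-4-3-1: well-formed.
(c) sonority 4-3-2-1: well-formed.
(d) sonority 7-6-5-4: well-formed.
(e) sonority 4-3-2: well-formed.
(f) sonority 1-3-4-2-2: ill-formed.
(g) sonority 7-4-3-1: well-formed.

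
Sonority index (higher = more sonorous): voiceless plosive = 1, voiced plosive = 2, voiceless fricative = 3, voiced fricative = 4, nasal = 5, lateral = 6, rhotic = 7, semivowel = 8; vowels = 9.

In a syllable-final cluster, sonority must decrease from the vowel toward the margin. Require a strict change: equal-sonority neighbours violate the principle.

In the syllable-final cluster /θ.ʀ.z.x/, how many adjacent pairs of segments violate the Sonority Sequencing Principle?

/θ/ — voiceless fricative, sonority 3.
/ʀ/ — rhotic, sonority 7.
/z/ — voiced fricative, sonority 4.
/x/ — voiceless fricative, sonority 3.
/θ/→/ʀ/: 3→7 (does not fall) — violation.
/ʀ/→/z/: 7→4 (falls) — ok.
/z/→/x/: 4→3 (falls) — ok.

1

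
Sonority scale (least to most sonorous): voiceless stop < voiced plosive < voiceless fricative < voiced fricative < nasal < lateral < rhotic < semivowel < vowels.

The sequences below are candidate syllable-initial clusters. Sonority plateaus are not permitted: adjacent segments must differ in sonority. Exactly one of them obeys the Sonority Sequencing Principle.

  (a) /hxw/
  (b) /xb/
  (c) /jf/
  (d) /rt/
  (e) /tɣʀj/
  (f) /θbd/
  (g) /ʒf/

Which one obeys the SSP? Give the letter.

e

(a) /hxw/: profile 3-3-8 — violates.
(b) /xb/: profile 3-2 — violates.
(c) /jf/: profile 8-3 — violates.
(d) /rt/: profile 7-1 — violates.
(e) /tɣʀj/: profile 1-4-7-8 — obeys.
(f) /θbd/: profile 3-2-2 — violates.
(g) /ʒf/: profile 4-3 — violates.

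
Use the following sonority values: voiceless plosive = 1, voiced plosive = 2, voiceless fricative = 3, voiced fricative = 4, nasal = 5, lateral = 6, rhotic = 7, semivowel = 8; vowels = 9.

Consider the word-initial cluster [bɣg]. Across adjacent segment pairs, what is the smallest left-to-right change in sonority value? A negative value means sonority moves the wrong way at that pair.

/b/ is a voiced plosive (sonority 2).
/ɣ/ is a voiced fricative (sonority 4).
/g/ is a voiced plosive (sonority 2).
/b/→/ɣ/: change +2.
/ɣ/→/g/: change -2.
Minimum = -2.

-2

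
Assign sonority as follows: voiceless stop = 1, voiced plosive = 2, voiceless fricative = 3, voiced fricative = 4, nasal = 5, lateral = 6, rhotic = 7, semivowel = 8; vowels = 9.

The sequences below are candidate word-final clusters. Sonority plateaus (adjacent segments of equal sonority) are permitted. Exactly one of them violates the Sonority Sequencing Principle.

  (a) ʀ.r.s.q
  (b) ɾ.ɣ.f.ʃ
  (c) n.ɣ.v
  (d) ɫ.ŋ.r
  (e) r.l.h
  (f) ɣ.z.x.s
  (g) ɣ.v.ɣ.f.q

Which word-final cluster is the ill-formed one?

d

(a) sonority 7-7-3-1: well-formed.
(b) sonority 7-4-3-3: well-formed.
(c) sonority 5-4-4: well-formed.
(d) sonority 6-5-7: ill-formed.
(e) sonority 7-6-3: well-formed.
(f) sonority 4-4-3-3: well-formed.
(g) sonority 4-4-4-3-1: well-formed.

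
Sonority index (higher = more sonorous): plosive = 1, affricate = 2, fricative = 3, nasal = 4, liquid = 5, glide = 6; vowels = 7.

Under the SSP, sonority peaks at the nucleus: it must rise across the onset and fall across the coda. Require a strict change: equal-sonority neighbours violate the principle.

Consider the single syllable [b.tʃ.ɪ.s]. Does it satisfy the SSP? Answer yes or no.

Onset: /b/ is a plosive (sonority 1), /tʃ/ is an affricate (sonority 2); then the nucleus /ɪ/ (sonority 7).
Onset profile 1-2-7 — rises to the nucleus.
Coda: /s/ is a fricative (sonority 3).
Coda profile 7-3 — falls from the nucleus.

yes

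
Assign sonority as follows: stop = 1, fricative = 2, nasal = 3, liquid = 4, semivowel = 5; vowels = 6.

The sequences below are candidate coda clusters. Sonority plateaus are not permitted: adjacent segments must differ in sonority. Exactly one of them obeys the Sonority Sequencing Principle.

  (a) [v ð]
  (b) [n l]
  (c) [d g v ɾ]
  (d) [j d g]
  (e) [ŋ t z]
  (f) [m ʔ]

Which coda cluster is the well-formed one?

(a) sonority 2-2: ill-formed.
(b) sonority 3-4: ill-formed.
(c) sonority 1-1-2-4: ill-formed.
(d) sonority 5-1-1: ill-formed.
(e) sonority 3-1-2: ill-formed.
(f) sonority 3-1: well-formed.

f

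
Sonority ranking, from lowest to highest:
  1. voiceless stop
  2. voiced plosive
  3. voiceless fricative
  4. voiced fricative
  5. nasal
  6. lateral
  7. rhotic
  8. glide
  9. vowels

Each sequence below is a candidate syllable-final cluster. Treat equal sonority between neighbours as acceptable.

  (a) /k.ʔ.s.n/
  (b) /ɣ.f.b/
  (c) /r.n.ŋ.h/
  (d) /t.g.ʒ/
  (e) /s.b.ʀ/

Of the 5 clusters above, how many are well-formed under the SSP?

(a) /k.ʔ.s.n/: profile 1-1-3-5 — violates.
(b) /ɣ.f.b/: profile 4-3-2 — obeys.
(c) /r.n.ŋ.h/: profile 7-5-5-3 — obeys.
(d) /t.g.ʒ/: profile 1-2-4 — violates.
(e) /s.b.ʀ/: profile 3-2-7 — violates.

2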